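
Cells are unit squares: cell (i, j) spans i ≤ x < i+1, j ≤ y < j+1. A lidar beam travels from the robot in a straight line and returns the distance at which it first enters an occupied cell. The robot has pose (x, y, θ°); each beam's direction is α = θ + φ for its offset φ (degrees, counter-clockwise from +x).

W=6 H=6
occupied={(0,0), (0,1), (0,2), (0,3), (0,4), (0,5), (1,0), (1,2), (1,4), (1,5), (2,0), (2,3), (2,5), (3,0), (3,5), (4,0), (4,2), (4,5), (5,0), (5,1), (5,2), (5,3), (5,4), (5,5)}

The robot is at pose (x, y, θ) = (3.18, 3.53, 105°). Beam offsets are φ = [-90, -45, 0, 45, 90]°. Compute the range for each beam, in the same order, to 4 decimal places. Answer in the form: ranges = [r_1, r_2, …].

beam 1: φ=-90°, α=15°
  dir = (cos 15°, sin 15°) = (0.9659, 0.2588); from cell (3,3)
  next x-line at t=0.8489, next y-line at t=1.8159; Δt_x=1.0353, Δt_y=3.8637
    x: enter (4,3) at t=0.8489
    y: enter (4,4) at t=1.8159
    x: enter (5,4) at t=1.8842 ← occupied
  → r_1 = 1.8842
beam 2: φ=-45°, α=60°
  dir = (cos 60°, sin 60°) = (0.5000, 0.8660); from cell (3,3)
  next x-line at t=1.6400, next y-line at t=0.5427; Δt_x=2.0000, Δt_y=1.1547
    y: enter (3,4) at t=0.5427
    x: enter (4,4) at t=1.6400
    y: enter (4,5) at t=1.6974 ← occupied
  → r_2 = 1.6974
beam 3: φ=0°, α=105°
  dir = (cos 105°, sin 105°) = (-0.2588, 0.9659); from cell (3,3)
  next x-line at t=0.6955, next y-line at t=0.4866; Δt_x=3.8637, Δt_y=1.0353
    y: enter (3,4) at t=0.4866
    x: enter (2,4) at t=0.6955
    y: enter (2,5) at t=1.5219 ← occupied
  → r_3 = 1.5219
beam 4: φ=45°, α=150°
  dir = (cos 150°, sin 150°) = (-0.8660, 0.5000); from cell (3,3)
  next x-line at t=0.2078, next y-line at t=0.9400; Δt_x=1.1547, Δt_y=2.0000
    x: enter (2,3) at t=0.2078 ← occupied
  → r_4 = 0.2078
beam 5: φ=90°, α=195°
  dir = (cos 195°, sin 195°) = (-0.9659, -0.2588); from cell (3,3)
  next x-line at t=0.1863, next y-line at t=2.0478; Δt_x=1.0353, Δt_y=3.8637
    x: enter (2,3) at t=0.1863 ← occupied
  → r_5 = 0.1863

ranges = [1.8842, 1.6974, 1.5219, 0.2078, 0.1863]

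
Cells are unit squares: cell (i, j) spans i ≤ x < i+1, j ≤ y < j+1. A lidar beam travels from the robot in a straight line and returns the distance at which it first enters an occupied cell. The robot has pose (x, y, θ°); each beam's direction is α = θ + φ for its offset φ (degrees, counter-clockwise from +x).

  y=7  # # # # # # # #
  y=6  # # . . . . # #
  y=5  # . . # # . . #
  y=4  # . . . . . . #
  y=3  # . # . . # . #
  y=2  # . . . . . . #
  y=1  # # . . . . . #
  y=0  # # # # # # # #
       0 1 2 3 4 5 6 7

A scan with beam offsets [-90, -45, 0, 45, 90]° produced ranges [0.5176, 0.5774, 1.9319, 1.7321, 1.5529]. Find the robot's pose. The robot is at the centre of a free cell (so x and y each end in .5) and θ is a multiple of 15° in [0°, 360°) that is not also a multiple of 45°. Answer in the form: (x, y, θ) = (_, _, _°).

The pose lattice has 29·16 = 464 candidates. Test each by forward raycasting.
  (3.5, 1.5, 345°): beam 4 = 4.0415 ≠ 1.7321 ✗
  (3.5, 2.5, 345°): beam 1 = 1.5529 ≠ 0.5176 ✗
  (6.5, 2.5, 75°): beam 4 = 1.0000 ≠ 1.7321 ✗
  …
  (1.5, 5.5, 255°): r_1=0.5176, r_2=0.5774, r_3=1.9319, r_4=1.7321, r_5=1.5529 — all match ✓
Only this pose fits every beam.

(x, y, θ) = (1.5, 5.5, 255°)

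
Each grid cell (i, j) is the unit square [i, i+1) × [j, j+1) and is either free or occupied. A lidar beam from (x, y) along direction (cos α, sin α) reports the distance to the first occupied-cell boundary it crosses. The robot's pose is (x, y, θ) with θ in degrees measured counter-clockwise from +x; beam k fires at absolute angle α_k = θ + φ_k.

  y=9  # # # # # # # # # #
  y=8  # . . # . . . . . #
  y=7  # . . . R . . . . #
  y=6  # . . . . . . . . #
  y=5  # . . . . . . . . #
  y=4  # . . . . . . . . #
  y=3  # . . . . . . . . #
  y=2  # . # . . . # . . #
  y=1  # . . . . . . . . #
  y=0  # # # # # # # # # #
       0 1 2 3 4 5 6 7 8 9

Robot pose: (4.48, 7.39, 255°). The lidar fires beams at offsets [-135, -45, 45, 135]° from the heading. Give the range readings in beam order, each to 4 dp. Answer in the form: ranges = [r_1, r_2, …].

beam 1: φ=-135°, α=120°
  cosα=-0.5000 sinα=0.8660 | (4,7) | tMaxX 0.9600 tMaxY 0.7044 | tΔX 2.0000 tΔY 1.1547
    t=0.7044 [y] (4,8)
    t=0.9600 [x] (3,8) — stop
  → r_1 = 0.9600
beam 2: φ=-45°, α=210°
  cosα=-0.8660 sinα=-0.5000 | (4,7) | tMaxX 0.5543 tMaxY 0.7800 | tΔX 1.1547 tΔY 2.0000
    t=0.5543 [x] (3,7)
    t=0.7800 [y] (3,6)
    t=1.7090 [x] (2,6)
    t=2.7800 [y] (2,5)
    t=2.8637 [x] (1,5)
    t=4.0184 [x] (0,5) — stop
  → r_2 = 4.0184
beam 3: φ=45°, α=300°
  cosα=0.5000 sinα=-0.8660 | (4,7) | tMaxX 1.0400 tMaxY 0.4503 | tΔX 2.0000 tΔY 1.1547
    t=0.4503 [y] (4,6)
    t=1.0400 [x] (5,6)
    t=1.6050 [y] (5,5)
    t=2.7597 [y] (5,4)
    t=3.0400 [x] (6,4)
    t=3.9144 [y] (6,3)
    t=5.0400 [x] (7,3)
    t=5.0691 [y] (7,2)
    t=6.2238 [y] (7,1)
    t=7.0400 [x] (8,1)
    t=7.3785 [y] (8,0) — stop
  → r_3 = 7.3785
beam 4: φ=135°, α=30°
  cosα=0.8660 sinα=0.5000 | (4,7) | tMaxX 0.6004 tMaxY 1.2200 | tΔX 1.1547 tΔY 2.0000
    t=0.6004 [x] (5,7)
    t=1.2200 [y] (5,8)
    t=1.7551 [x] (6,8)
    t=2.9098 [x] (7,8)
    t=3.2200 [y] (7,9) — stop
  → r_4 = 3.2200

ranges = [0.9600, 4.0184, 7.3785, 3.2200]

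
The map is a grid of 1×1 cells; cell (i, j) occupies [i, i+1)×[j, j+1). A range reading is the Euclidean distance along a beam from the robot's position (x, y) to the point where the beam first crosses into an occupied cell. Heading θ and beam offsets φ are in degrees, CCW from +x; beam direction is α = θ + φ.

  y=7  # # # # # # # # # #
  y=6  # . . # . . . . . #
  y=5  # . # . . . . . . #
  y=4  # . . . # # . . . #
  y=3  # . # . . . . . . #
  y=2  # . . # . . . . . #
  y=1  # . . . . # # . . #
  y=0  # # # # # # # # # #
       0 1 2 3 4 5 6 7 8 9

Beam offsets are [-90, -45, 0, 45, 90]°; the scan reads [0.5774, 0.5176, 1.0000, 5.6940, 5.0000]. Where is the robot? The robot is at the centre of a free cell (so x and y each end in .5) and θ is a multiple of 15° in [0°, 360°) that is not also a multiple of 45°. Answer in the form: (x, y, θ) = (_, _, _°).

(x, y, θ) = (8.5, 1.5, 60°)

Enumerate (i+0.5, j+0.5, θ) over the 40 free cells and 16 admissible headings. For each, cast all 5 beams and compare to the given ranges.
  (7.5, 3.5, 195°): beam 1 = 3.6235 ≠ 0.5774 ✗
  (5.5, 2.5, 75°): beam 1 = 3.6235 ≠ 0.5774 ✗
  (3.5, 4.5, 30°): beam 1 = 3.0000 ≠ 0.5774 ✗
  (7.5, 5.5, 60°): beam 1 = 1.7321 ≠ 0.5774 ✗
  (1.5, 4.5, 75°): beam 1 = 7.7646 ≠ 0.5774 ✗
  …
  (8.5, 1.5, 60°): r_1=0.5774, r_2=0.5176, r_3=1.0000, r_4=5.6940, r_5=5.0000 — all match ✓
No second candidate reproduces the full scan.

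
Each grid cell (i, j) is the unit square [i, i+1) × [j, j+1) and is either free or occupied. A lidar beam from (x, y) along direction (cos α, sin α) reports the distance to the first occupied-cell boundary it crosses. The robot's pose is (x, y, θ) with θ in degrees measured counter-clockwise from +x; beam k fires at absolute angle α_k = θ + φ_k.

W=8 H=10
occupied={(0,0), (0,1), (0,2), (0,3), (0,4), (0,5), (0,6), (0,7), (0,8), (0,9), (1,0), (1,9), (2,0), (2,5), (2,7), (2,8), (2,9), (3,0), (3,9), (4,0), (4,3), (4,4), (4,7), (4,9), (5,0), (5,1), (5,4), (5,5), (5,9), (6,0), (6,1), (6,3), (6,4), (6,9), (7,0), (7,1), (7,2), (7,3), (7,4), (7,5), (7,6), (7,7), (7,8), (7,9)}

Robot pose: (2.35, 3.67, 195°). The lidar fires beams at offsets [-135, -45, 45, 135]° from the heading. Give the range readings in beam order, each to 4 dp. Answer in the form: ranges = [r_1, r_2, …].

ranges = [3.8452, 1.5588, 2.7000, 3.3400]

beam 1: φ=-135°, α=60°
  dir = (cos 60°, sin 60°) = (0.5000, 0.8660); from cell (2,3)
  next x-line at t=1.3000, next y-line at t=0.3811; Δt_x=2.0000, Δt_y=1.1547
    y: enter (2,4) at t=0.3811
    x: enter (3,4) at t=1.3000
    y: enter (3,5) at t=1.5358
    y: enter (3,6) at t=2.6905
    x: enter (4,6) at t=3.3000
    y: enter (4,7) at t=3.8452 ← occupied
  → r_1 = 3.8452
beam 2: φ=-45°, α=150°
  dir = (cos 150°, sin 150°) = (-0.8660, 0.5000); from cell (2,3)
  next x-line at t=0.4041, next y-line at t=0.6600; Δt_x=1.1547, Δt_y=2.0000
    x: enter (1,3) at t=0.4041
    y: enter (1,4) at t=0.6600
    x: enter (0,4) at t=1.5588 ← occupied
  → r_2 = 1.5588
beam 3: φ=45°, α=240°
  dir = (cos 240°, sin 240°) = (-0.5000, -0.8660); from cell (2,3)
  next x-line at t=0.7000, next y-line at t=0.7736; Δt_x=2.0000, Δt_y=1.1547
    x: enter (1,3) at t=0.7000
    y: enter (1,2) at t=0.7736
    y: enter (1,1) at t=1.9283
    x: enter (0,1) at t=2.7000 ← occupied
  → r_3 = 2.7000
beam 4: φ=135°, α=330°
  dir = (cos 330°, sin 330°) = (0.8660, -0.5000); from cell (2,3)
  next x-line at t=0.7506, next y-line at t=1.3400; Δt_x=1.1547, Δt_y=2.0000
    x: enter (3,3) at t=0.7506
    y: enter (3,2) at t=1.3400
    x: enter (4,2) at t=1.9053
    x: enter (5,2) at t=3.0600
    y: enter (5,1) at t=3.3400 ← occupied
  → r_4 = 3.3400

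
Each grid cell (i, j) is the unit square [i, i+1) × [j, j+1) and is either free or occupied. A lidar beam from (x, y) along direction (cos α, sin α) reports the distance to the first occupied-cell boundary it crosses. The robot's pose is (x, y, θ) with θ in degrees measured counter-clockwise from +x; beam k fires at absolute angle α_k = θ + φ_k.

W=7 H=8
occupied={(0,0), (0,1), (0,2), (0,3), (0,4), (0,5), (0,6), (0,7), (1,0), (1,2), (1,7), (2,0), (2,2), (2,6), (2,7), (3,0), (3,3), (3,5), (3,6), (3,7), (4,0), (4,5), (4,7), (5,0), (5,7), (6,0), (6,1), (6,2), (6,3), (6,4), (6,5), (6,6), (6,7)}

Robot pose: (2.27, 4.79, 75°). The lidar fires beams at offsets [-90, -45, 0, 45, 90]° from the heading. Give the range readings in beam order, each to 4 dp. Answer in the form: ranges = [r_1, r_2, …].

ranges = [3.8616, 0.8429, 1.2527, 2.5400, 1.3148]

beam 1: φ=-90°, α=345°
  direction (0.9659, -0.2588); cell (2,4); t to first gridline: x 0.7558, y 3.0523 (then +1.0353 / +3.8637)
    (3,4) via x @ 0.7558
    (4,4) via x @ 1.7910
    (5,4) via x @ 2.8263
    (5,3) via y @ 3.0523
    (6,3) via x @ 3.8616  # hit
  → r_1 = 3.8616
beam 2: φ=-45°, α=30°
  direction (0.8660, 0.5000); cell (2,4); t to first gridline: x 0.8429, y 0.4200 (then +1.1547 / +2.0000)
    (2,5) via y @ 0.4200
    (3,5) via x @ 0.8429  # hit
  → r_2 = 0.8429
beam 3: φ=0°, α=75°
  direction (0.2588, 0.9659); cell (2,4); t to first gridline: x 2.8205, y 0.2174 (then +3.8637 / +1.0353)
    (2,5) via y @ 0.2174
    (2,6) via y @ 1.2527  # hit
  → r_3 = 1.2527
beam 4: φ=45°, α=120°
  direction (-0.5000, 0.8660); cell (2,4); t to first gridline: x 0.5400, y 0.2425 (then +2.0000 / +1.1547)
    (2,5) via y @ 0.2425
    (1,5) via x @ 0.5400
    (1,6) via y @ 1.3972
    (0,6) via x @ 2.5400  # hit
  → r_4 = 2.5400
beam 5: φ=90°, α=165°
  direction (-0.9659, 0.2588); cell (2,4); t to first gridline: x 0.2795, y 0.8114 (then +1.0353 / +3.8637)
    (1,4) via x @ 0.2795
    (1,5) via y @ 0.8114
    (0,5) via x @ 1.3148  # hit
  → r_5 = 1.3148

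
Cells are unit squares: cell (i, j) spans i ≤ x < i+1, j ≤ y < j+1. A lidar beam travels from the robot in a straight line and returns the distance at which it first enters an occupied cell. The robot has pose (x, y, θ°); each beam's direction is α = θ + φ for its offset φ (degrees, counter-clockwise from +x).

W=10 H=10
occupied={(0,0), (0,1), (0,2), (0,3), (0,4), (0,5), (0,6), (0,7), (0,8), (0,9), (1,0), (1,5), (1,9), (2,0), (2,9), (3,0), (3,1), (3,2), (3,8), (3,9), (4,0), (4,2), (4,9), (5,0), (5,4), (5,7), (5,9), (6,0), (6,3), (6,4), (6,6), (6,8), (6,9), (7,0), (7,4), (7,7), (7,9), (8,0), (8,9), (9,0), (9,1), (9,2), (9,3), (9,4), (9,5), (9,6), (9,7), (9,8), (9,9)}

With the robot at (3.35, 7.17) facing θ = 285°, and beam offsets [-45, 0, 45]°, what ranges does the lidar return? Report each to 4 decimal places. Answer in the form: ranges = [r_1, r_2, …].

beam 1: φ=-45°, α=240°
  direction (-0.5000, -0.8660); cell (3,7); t to first gridline: x 0.7000, y 0.1963 (then +2.0000 / +1.1547)
    (3,6) via y @ 0.1963
    (2,6) via x @ 0.7000
    (2,5) via y @ 1.3510
    (2,4) via y @ 2.5057
    (1,4) via x @ 2.7000
    (1,3) via y @ 3.6604
    (0,3) via x @ 4.7000  # hit
  → r_1 = 4.7000
beam 2: φ=0°, α=285°
  direction (0.2588, -0.9659); cell (3,7); t to first gridline: x 2.5114, y 0.1760 (then +3.8637 / +1.0353)
    (3,6) via y @ 0.1760
    (3,5) via y @ 1.2113
    (3,4) via y @ 2.2465
    (4,4) via x @ 2.5114
    (4,3) via y @ 3.2818
    (4,2) via y @ 4.3171  # hit
  → r_2 = 4.3171
beam 3: φ=45°, α=330°
  direction (0.8660, -0.5000); cell (3,7); t to first gridline: x 0.7506, y 0.3400 (then +1.1547 / +2.0000)
    (3,6) via y @ 0.3400
    (4,6) via x @ 0.7506
    (5,6) via x @ 1.9053
    (5,5) via y @ 2.3400
    (6,5) via x @ 3.0600
    (7,5) via x @ 4.2147
    (7,4) via y @ 4.3400  # hit
  → r_3 = 4.3400

ranges = [4.7000, 4.3171, 4.3400]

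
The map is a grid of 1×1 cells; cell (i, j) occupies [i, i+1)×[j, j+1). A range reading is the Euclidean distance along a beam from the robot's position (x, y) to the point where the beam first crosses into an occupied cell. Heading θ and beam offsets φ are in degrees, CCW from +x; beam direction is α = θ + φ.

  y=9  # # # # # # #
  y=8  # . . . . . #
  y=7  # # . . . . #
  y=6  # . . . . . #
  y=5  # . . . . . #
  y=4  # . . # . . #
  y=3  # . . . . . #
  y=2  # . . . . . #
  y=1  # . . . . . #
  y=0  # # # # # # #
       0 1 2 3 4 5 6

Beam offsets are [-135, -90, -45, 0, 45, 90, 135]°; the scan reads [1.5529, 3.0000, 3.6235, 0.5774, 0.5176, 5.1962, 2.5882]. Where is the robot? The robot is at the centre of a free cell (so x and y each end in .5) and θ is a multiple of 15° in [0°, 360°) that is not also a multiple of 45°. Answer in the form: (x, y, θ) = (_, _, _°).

(x, y, θ) = (2.5, 4.5, 330°)

Enumerate (i+0.5, j+0.5, θ) over the 38 free cells and 16 admissible headings. For each, cast all 7 beams and compare to the given ranges.
  (5.5, 8.5, 345°): beam 1 = 5.1962 ≠ 1.5529 ✗
  (5.5, 8.5, 30°): beam 1 = 7.7646 ≠ 1.5529 ✗
  (2.5, 3.5, 165°): beam 1 = 1.0000 ≠ 1.5529 ✗
  …
  (2.5, 4.5, 330°): r_1=1.5529, r_2=3.0000, r_3=3.6235, r_4=0.5774, r_5=0.5176, r_6=5.1962, r_7=2.5882 — all match ✓
Only this pose fits every beam.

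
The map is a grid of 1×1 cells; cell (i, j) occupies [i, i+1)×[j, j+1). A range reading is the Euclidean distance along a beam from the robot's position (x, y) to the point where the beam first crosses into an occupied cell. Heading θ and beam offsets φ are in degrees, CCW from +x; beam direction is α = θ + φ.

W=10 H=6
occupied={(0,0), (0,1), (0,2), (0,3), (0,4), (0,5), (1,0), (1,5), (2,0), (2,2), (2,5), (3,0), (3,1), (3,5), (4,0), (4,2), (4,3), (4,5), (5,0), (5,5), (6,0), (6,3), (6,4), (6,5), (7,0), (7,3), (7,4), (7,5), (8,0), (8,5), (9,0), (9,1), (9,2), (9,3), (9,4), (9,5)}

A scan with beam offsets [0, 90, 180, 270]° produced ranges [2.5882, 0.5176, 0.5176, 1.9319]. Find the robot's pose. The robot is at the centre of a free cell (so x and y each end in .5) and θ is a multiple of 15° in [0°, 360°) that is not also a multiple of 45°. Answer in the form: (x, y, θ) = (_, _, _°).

(x, y, θ) = (1.5, 4.5, 345°)

Enumerate (i+0.5, j+0.5, θ) over the 24 free cells and 16 admissible headings. For each, cast all 4 beams and compare to the given ranges.
  (3.5, 3.5, 60°): beam 1 = 1.7321 ≠ 2.5882 ✗
  (5.5, 2.5, 120°): beam 1 = 1.0000 ≠ 2.5882 ✗
  (7.5, 1.5, 105°): beam 1 = 1.5529 ≠ 2.5882 ✗
  …
  (1.5, 4.5, 345°): r_1=2.5882, r_2=0.5176, r_3=0.5176, r_4=1.9319 — all match ✓
Only this pose fits every beam.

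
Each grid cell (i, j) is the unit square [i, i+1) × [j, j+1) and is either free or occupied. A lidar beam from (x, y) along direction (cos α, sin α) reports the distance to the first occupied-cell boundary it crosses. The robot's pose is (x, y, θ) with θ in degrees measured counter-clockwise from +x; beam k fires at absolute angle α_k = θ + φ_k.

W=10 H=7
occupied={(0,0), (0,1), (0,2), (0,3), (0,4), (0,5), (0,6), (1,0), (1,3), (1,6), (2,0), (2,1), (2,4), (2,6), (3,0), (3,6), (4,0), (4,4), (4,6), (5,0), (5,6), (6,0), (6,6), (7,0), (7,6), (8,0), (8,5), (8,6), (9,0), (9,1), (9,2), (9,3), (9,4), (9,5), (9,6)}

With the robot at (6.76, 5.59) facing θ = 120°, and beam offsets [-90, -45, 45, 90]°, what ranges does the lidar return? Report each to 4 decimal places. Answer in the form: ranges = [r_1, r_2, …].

ranges = [0.8200, 0.4245, 1.5841, 2.0323]

beam 1: φ=-90°, α=30°
  d=(0.8660,0.5000)  start (6,5)  tX=0.2771 tY=0.8200  stride 1/|dx|=1.1547 1/|dy|=2.0000
    cross x-line → (7,5), t=0.2771
    cross y-line → (7,6), t=0.8200 (wall)
  → r_1 = 0.8200
beam 2: φ=-45°, α=75°
  d=(0.2588,0.9659)  start (6,5)  tX=0.9273 tY=0.4245  stride 1/|dx|=3.8637 1/|dy|=1.0353
    cross y-line → (6,6), t=0.4245 (wall)
  → r_2 = 0.4245
beam 3: φ=45°, α=165°
  d=(-0.9659,0.2588)  start (6,5)  tX=0.7868 tY=1.5841  stride 1/|dx|=1.0353 1/|dy|=3.8637
    cross x-line → (5,5), t=0.7868
    cross y-line → (5,6), t=1.5841 (wall)
  → r_3 = 1.5841
beam 4: φ=90°, α=210°
  d=(-0.8660,-0.5000)  start (6,5)  tX=0.8776 tY=1.1800  stride 1/|dx|=1.1547 1/|dy|=2.0000
    cross x-line → (5,5), t=0.8776
    cross y-line → (5,4), t=1.1800
    cross x-line → (4,4), t=2.0323 (wall)
  → r_4 = 2.0323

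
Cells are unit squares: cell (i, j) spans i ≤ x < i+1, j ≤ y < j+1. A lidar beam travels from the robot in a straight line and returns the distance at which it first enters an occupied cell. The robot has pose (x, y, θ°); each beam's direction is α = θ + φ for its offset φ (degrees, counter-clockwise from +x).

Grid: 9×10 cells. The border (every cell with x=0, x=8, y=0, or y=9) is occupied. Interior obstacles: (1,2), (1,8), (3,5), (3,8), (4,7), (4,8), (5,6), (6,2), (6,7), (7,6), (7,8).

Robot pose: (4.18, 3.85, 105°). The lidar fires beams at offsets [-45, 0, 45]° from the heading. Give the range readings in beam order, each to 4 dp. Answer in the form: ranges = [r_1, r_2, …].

ranges = [2.4826, 1.1906, 3.6719]

beam 1: φ=-45°, α=60°
  direction (0.5000, 0.8660); cell (4,3); t to first gridline: x 1.6400, y 0.1732 (then +2.0000 / +1.1547)
    (4,4) via y @ 0.1732
    (4,5) via y @ 1.3279
    (5,5) via x @ 1.6400
    (5,6) via y @ 2.4826  # hit
  → r_1 = 2.4826
beam 2: φ=0°, α=105°
  direction (-0.2588, 0.9659); cell (4,3); t to first gridline: x 0.6955, y 0.1553 (then +3.8637 / +1.0353)
    (4,4) via y @ 0.1553
    (3,4) via x @ 0.6955
    (3,5) via y @ 1.1906  # hit
  → r_2 = 1.1906
beam 3: φ=45°, α=150°
  direction (-0.8660, 0.5000); cell (4,3); t to first gridline: x 0.2078, y 0.3000 (then +1.1547 / +2.0000)
    (3,3) via x @ 0.2078
    (3,4) via y @ 0.3000
    (2,4) via x @ 1.3625
    (2,5) via y @ 2.3000
    (1,5) via x @ 2.5172
    (0,5) via x @ 3.6719  # hit
  → r_3 = 3.6719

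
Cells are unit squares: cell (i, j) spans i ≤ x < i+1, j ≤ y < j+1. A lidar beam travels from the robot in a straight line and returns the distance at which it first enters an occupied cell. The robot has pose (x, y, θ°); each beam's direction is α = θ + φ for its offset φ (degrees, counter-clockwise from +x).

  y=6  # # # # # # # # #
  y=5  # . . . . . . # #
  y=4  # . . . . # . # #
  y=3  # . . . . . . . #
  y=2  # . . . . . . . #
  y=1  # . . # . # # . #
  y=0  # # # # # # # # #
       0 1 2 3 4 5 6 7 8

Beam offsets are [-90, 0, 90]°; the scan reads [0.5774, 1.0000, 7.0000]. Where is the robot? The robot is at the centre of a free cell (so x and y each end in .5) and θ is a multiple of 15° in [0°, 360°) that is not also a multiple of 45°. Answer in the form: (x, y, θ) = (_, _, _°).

(x, y, θ) = (7.5, 2.5, 60°)

The pose lattice has 29·16 = 464 candidates. Test each by forward raycasting.
  (7.5, 1.5, 285°): beam 1 = 0.5176 ≠ 0.5774 ✗
  (6.5, 4.5, 300°): beam 2 = 3.0000 ≠ 1.0000 ✗
  (4.5, 2.5, 210°): beam 1 = 4.0415 ≠ 0.5774 ✗
  …
  (7.5, 2.5, 60°): r_1=0.5774, r_2=1.0000, r_3=7.0000 — all match ✓
Only this pose fits every beam.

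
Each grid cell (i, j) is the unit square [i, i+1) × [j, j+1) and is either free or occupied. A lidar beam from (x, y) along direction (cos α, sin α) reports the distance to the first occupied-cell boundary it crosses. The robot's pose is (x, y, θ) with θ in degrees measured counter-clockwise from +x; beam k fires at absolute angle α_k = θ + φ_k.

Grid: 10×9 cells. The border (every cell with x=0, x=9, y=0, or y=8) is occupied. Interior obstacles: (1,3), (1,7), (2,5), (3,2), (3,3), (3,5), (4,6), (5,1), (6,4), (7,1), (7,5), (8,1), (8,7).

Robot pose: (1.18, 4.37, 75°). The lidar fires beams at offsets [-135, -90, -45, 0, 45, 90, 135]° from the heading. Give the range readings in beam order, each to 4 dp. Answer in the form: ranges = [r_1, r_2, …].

beam 1: φ=-135°, α=300°
  dir = (cos 300°, sin 300°) = (0.5000, -0.8660); from cell (1,4)
  next x-line at t=1.6400, next y-line at t=0.4272; Δt_x=2.0000, Δt_y=1.1547
    y: enter (1,3) at t=0.4272 ← occupied
  → r_1 = 0.4272
beam 2: φ=-90°, α=345°
  dir = (cos 345°, sin 345°) = (0.9659, -0.2588); from cell (1,4)
  next x-line at t=0.8489, next y-line at t=1.4296; Δt_x=1.0353, Δt_y=3.8637
    x: enter (2,4) at t=0.8489
    y: enter (2,3) at t=1.4296
    x: enter (3,3) at t=1.8842 ← occupied
  → r_2 = 1.8842
beam 3: φ=-45°, α=30°
  dir = (cos 30°, sin 30°) = (0.8660, 0.5000); from cell (1,4)
  next x-line at t=0.9469, next y-line at t=1.2600; Δt_x=1.1547, Δt_y=2.0000
    x: enter (2,4) at t=0.9469
    y: enter (2,5) at t=1.2600 ← occupied
  → r_3 = 1.2600
beam 4: φ=0°, α=75°
  dir = (cos 75°, sin 75°) = (0.2588, 0.9659); from cell (1,4)
  next x-line at t=3.1682, next y-line at t=0.6522; Δt_x=3.8637, Δt_y=1.0353
    y: enter (1,5) at t=0.6522
    y: enter (1,6) at t=1.6875
    y: enter (1,7) at t=2.7228 ← occupied
  → r_4 = 2.7228
beam 5: φ=45°, α=120°
  dir = (cos 120°, sin 120°) = (-0.5000, 0.8660); from cell (1,4)
  next x-line at t=0.3600, next y-line at t=0.7275; Δt_x=2.0000, Δt_y=1.1547
    x: enter (0,4) at t=0.3600 ← occupied
  → r_5 = 0.3600
beam 6: φ=90°, α=165°
  dir = (cos 165°, sin 165°) = (-0.9659, 0.2588); from cell (1,4)
  next x-line at t=0.1863, next y-line at t=2.4341; Δt_x=1.0353, Δt_y=3.8637
    x: enter (0,4) at t=0.1863 ← occupied
  → r_6 = 0.1863
beam 7: φ=135°, α=210°
  dir = (cos 210°, sin 210°) = (-0.8660, -0.5000); from cell (1,4)
  next x-line at t=0.2078, next y-line at t=0.7400; Δt_x=1.1547, Δt_y=2.0000
    x: enter (0,4) at t=0.2078 ← occupied
  → r_7 = 0.2078

ranges = [0.4272, 1.8842, 1.2600, 2.7228, 0.3600, 0.1863, 0.2078]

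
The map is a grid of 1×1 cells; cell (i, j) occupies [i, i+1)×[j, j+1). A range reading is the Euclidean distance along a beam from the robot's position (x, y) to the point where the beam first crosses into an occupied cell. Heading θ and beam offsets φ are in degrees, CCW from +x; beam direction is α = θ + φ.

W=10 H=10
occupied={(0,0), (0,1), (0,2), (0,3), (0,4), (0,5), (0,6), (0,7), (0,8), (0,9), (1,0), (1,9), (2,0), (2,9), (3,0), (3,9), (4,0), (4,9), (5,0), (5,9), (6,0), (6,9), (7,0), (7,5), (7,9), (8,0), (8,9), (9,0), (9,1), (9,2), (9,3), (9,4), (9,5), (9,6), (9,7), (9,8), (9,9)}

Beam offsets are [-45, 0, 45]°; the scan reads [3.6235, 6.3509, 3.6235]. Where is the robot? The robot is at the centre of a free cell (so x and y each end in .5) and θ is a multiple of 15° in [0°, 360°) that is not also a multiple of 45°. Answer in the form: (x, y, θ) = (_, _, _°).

Enumerate (i+0.5, j+0.5, θ) over the 63 free cells and 16 admissible headings. For each, cast all 3 beams and compare to the given ranges.
  (8.5, 3.5, 120°): beam 1 = 1.9319 ≠ 3.6235 ✗
  (7.5, 2.5, 120°): beam 1 = 5.7956 ≠ 3.6235 ✗
  (6.5, 5.5, 75°): beam 1 = 0.5774 ≠ 3.6235 ✗
  (7.5, 8.5, 255°): beam 1 = 7.5056 ≠ 3.6235 ✗
  (7.5, 1.5, 210°): beam 1 = 6.7293 ≠ 3.6235 ✗
  …
  (3.5, 4.5, 330°): r_1=3.6235, r_2=6.3509, r_3=3.6235 — all match ✓
Unique over the lattice → pose = (3.5, 4.5, 330°).

(x, y, θ) = (3.5, 4.5, 330°)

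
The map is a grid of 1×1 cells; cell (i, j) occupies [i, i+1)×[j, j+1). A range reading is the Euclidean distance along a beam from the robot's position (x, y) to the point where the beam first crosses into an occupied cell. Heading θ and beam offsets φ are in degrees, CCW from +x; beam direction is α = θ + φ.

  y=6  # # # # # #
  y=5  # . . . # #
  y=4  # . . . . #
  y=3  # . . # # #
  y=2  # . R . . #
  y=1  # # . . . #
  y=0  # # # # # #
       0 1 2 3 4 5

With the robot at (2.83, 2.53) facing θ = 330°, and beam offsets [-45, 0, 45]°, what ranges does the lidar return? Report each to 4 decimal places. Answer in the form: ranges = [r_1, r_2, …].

beam 1: φ=-45°, α=285°
  dir = (cos 285°, sin 285°) = (0.2588, -0.9659); from cell (2,2)
  next x-line at t=0.6568, next y-line at t=0.5487; Δt_x=3.8637, Δt_y=1.0353
    y: enter (2,1) at t=0.5487
    x: enter (3,1) at t=0.6568
    y: enter (3,0) at t=1.5840 ← occupied
  → r_1 = 1.5840
beam 2: φ=0°, α=330°
  dir = (cos 330°, sin 330°) = (0.8660, -0.5000); from cell (2,2)
  next x-line at t=0.1963, next y-line at t=1.0600; Δt_x=1.1547, Δt_y=2.0000
    x: enter (3,2) at t=0.1963
    y: enter (3,1) at t=1.0600
    x: enter (4,1) at t=1.3510
    x: enter (5,1) at t=2.5057 ← occupied
  → r_2 = 2.5057
beam 3: φ=45°, α=15°
  dir = (cos 15°, sin 15°) = (0.9659, 0.2588); from cell (2,2)
  next x-line at t=0.1760, next y-line at t=1.8159; Δt_x=1.0353, Δt_y=3.8637
    x: enter (3,2) at t=0.1760
    x: enter (4,2) at t=1.2113
    y: enter (4,3) at t=1.8159 ← occupied
  → r_3 = 1.8159

ranges = [1.5840, 2.5057, 1.8159]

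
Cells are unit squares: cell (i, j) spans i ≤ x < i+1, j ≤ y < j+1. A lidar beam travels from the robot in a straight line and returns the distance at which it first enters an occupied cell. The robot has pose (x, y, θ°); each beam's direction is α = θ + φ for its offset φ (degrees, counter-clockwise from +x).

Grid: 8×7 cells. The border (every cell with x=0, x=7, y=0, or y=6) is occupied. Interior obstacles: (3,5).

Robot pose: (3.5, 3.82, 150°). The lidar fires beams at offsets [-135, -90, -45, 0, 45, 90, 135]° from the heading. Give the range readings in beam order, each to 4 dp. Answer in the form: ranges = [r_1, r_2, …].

ranges = [3.6235, 2.5172, 1.2216, 2.8868, 2.5882, 3.2563, 2.9195]

beam 1: φ=-135°, α=15°
  d=(0.9659,0.2588)  start (3,3)  tX=0.5176 tY=0.6955  stride 1/|dx|=1.0353 1/|dy|=3.8637
    cross x-line → (4,3), t=0.5176
    cross y-line → (4,4), t=0.6955
    cross x-line → (5,4), t=1.5529
    cross x-line → (6,4), t=2.5882
    cross x-line → (7,4), t=3.6235 (wall)
  → r_1 = 3.6235
beam 2: φ=-90°, α=60°
  d=(0.5000,0.8660)  start (3,3)  tX=1.0000 tY=0.2078  stride 1/|dx|=2.0000 1/|dy|=1.1547
    cross y-line → (3,4), t=0.2078
    cross x-line → (4,4), t=1.0000
    cross y-line → (4,5), t=1.3625
    cross y-line → (4,6), t=2.5172 (wall)
  → r_2 = 2.5172
beam 3: φ=-45°, α=105°
  d=(-0.2588,0.9659)  start (3,3)  tX=1.9319 tY=0.1863  stride 1/|dx|=3.8637 1/|dy|=1.0353
    cross y-line → (3,4), t=0.1863
    cross y-line → (3,5), t=1.2216 (wall)
  → r_3 = 1.2216
beam 4: φ=0°, α=150°
  d=(-0.8660,0.5000)  start (3,3)  tX=0.5774 tY=0.3600  stride 1/|dx|=1.1547 1/|dy|=2.0000
    cross y-line → (3,4), t=0.3600
    cross x-line → (2,4), t=0.5774
    cross x-line → (1,4), t=1.7321
    cross y-line → (1,5), t=2.3600
    cross x-line → (0,5), t=2.8868 (wall)
  → r_4 = 2.8868
beam 5: φ=45°, α=195°
  d=(-0.9659,-0.2588)  start (3,3)  tX=0.5176 tY=3.1682  stride 1/|dx|=1.0353 1/|dy|=3.8637
    cross x-line → (2,3), t=0.5176
    cross x-line → (1,3), t=1.5529
    cross x-line → (0,3), t=2.5882 (wall)
  → r_5 = 2.5882
beam 6: φ=90°, α=240°
  d=(-0.5000,-0.8660)  start (3,3)  tX=1.0000 tY=0.9469  stride 1/|dx|=2.0000 1/|dy|=1.1547
    cross y-line → (3,2), t=0.9469
    cross x-line → (2,2), t=1.0000
    cross y-line → (2,1), t=2.1016
    cross x-line → (1,1), t=3.0000
    cross y-line → (1,0), t=3.2563 (wall)
  → r_6 = 3.2563
beam 7: φ=135°, α=285°
  d=(0.2588,-0.9659)  start (3,3)  tX=1.9319 tY=0.8489  stride 1/|dx|=3.8637 1/|dy|=1.0353
    cross y-line → (3,2), t=0.8489
    cross y-line → (3,1), t=1.8842
    cross x-line → (4,1), t=1.9319
    cross y-line → (4,0), t=2.9195 (wall)
  → r_7 = 2.9195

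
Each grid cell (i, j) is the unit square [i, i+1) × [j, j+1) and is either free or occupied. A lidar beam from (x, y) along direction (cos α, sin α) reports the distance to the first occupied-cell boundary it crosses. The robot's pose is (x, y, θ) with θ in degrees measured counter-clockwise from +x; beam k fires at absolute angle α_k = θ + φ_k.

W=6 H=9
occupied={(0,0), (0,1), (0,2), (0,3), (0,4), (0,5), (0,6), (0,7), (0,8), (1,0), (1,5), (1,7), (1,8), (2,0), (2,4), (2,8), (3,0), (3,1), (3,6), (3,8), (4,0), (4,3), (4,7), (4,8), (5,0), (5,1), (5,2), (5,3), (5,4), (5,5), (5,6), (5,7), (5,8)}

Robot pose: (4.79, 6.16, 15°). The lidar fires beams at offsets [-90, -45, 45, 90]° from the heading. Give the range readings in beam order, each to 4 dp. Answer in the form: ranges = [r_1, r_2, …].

ranges = [0.8114, 0.2425, 0.4200, 0.8696]

beam 1: φ=-90°, α=285°
  dir = (cos 285°, sin 285°) = (0.2588, -0.9659); from cell (4,6)
  next x-line at t=0.8114, next y-line at t=0.1656; Δt_x=3.8637, Δt_y=1.0353
    y: enter (4,5) at t=0.1656
    x: enter (5,5) at t=0.8114 ← occupied
  → r_1 = 0.8114
beam 2: φ=-45°, α=330°
  dir = (cos 330°, sin 330°) = (0.8660, -0.5000); from cell (4,6)
  next x-line at t=0.2425, next y-line at t=0.3200; Δt_x=1.1547, Δt_y=2.0000
    x: enter (5,6) at t=0.2425 ← occupied
  → r_2 = 0.2425
beam 3: φ=45°, α=60°
  dir = (cos 60°, sin 60°) = (0.5000, 0.8660); from cell (4,6)
  next x-line at t=0.4200, next y-line at t=0.9699; Δt_x=2.0000, Δt_y=1.1547
    x: enter (5,6) at t=0.4200 ← occupied
  → r_3 = 0.4200
beam 4: φ=90°, α=105°
  dir = (cos 105°, sin 105°) = (-0.2588, 0.9659); from cell (4,6)
  next x-line at t=3.0523, next y-line at t=0.8696; Δt_x=3.8637, Δt_y=1.0353
    y: enter (4,7) at t=0.8696 ← occupied
  → r_4 = 0.8696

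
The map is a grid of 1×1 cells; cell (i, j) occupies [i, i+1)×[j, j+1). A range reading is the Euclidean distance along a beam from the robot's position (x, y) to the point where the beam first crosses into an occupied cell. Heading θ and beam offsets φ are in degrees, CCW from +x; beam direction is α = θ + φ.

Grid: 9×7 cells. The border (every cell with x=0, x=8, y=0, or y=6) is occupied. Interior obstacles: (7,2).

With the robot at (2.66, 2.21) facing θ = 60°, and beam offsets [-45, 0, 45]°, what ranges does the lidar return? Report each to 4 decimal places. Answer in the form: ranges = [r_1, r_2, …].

ranges = [5.5284, 4.3763, 3.9237]

beam 1: φ=-45°, α=15°
  dir = (cos 15°, sin 15°) = (0.9659, 0.2588); from cell (2,2)
  next x-line at t=0.3520, next y-line at t=3.0523; Δt_x=1.0353, Δt_y=3.8637
    x: enter (3,2) at t=0.3520
    x: enter (4,2) at t=1.3873
    x: enter (5,2) at t=2.4225
    y: enter (5,3) at t=3.0523
    x: enter (6,3) at t=3.4578
    x: enter (7,3) at t=4.4931
    x: enter (8,3) at t=5.5284 ← occupied
  → r_1 = 5.5284
beam 2: φ=0°, α=60°
  dir = (cos 60°, sin 60°) = (0.5000, 0.8660); from cell (2,2)
  next x-line at t=0.6800, next y-line at t=0.9122; Δt_x=2.0000, Δt_y=1.1547
    x: enter (3,2) at t=0.6800
    y: enter (3,3) at t=0.9122
    y: enter (3,4) at t=2.0669
    x: enter (4,4) at t=2.6800
    y: enter (4,5) at t=3.2216
    y: enter (4,6) at t=4.3763 ← occupied
  → r_2 = 4.3763
beam 3: φ=45°, α=105°
  dir = (cos 105°, sin 105°) = (-0.2588, 0.9659); from cell (2,2)
  next x-line at t=2.5500, next y-line at t=0.8179; Δt_x=3.8637, Δt_y=1.0353
    y: enter (2,3) at t=0.8179
    y: enter (2,4) at t=1.8531
    x: enter (1,4) at t=2.5500
    y: enter (1,5) at t=2.8884
    y: enter (1,6) at t=3.9237 ← occupied
  → r_3 = 3.9237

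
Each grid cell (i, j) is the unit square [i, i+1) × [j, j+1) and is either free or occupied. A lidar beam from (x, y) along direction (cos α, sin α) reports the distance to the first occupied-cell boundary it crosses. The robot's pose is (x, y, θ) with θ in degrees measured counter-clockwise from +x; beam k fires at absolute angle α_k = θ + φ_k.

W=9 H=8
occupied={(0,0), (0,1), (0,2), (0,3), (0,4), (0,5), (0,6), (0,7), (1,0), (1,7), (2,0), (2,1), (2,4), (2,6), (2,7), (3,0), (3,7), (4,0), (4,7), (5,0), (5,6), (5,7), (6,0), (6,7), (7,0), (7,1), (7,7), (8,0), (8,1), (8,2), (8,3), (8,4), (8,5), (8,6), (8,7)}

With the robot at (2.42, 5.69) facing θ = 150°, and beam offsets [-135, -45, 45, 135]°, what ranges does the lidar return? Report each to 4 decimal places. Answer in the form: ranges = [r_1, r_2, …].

beam 1: φ=-135°, α=15°
  cosα=0.9659 sinα=0.2588 | (2,5) | tMaxX 0.6005 tMaxY 1.1977 | tΔX 1.0353 tΔY 3.8637
    t=0.6005 [x] (3,5)
    t=1.1977 [y] (3,6)
    t=1.6357 [x] (4,6)
    t=2.6710 [x] (5,6) — stop
  → r_1 = 2.6710
beam 2: φ=-45°, α=105°
  cosα=-0.2588 sinα=0.9659 | (2,5) | tMaxX 1.6228 tMaxY 0.3209 | tΔX 3.8637 tΔY 1.0353
    t=0.3209 [y] (2,6) — stop
  → r_2 = 0.3209
beam 3: φ=45°, α=195°
  cosα=-0.9659 sinα=-0.2588 | (2,5) | tMaxX 0.4348 tMaxY 2.6660 | tΔX 1.0353 tΔY 3.8637
    t=0.4348 [x] (1,5)
    t=1.4701 [x] (0,5) — stop
  → r_3 = 1.4701
beam 4: φ=135°, α=285°
  cosα=0.2588 sinα=-0.9659 | (2,5) | tMaxX 2.2409 tMaxY 0.7143 | tΔX 3.8637 tΔY 1.0353
    t=0.7143 [y] (2,4) — stop
  → r_4 = 0.7143

ranges = [2.6710, 0.3209, 1.4701, 0.7143]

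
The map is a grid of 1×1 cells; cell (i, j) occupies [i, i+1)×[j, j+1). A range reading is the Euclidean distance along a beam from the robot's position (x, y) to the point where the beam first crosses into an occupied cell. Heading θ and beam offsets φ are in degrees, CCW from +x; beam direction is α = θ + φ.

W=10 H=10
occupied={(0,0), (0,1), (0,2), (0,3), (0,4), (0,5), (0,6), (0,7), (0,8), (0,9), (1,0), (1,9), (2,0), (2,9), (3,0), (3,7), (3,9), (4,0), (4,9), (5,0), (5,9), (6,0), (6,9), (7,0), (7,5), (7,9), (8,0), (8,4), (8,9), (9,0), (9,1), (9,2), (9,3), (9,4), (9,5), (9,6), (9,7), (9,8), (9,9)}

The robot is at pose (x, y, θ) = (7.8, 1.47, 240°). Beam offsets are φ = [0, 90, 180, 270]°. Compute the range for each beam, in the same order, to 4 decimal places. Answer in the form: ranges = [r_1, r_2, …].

ranges = [0.5427, 0.9400, 2.4000, 7.8520]

beam 1: φ=0°, α=240°
  d=(-0.5000,-0.8660)  start (7,1)  tX=1.6000 tY=0.5427  stride 1/|dx|=2.0000 1/|dy|=1.1547
    cross y-line → (7,0), t=0.5427 (wall)
  → r_1 = 0.5427
beam 2: φ=90°, α=330°
  d=(0.8660,-0.5000)  start (7,1)  tX=0.2309 tY=0.9400  stride 1/|dx|=1.1547 1/|dy|=2.0000
    cross x-line → (8,1), t=0.2309
    cross y-line → (8,0), t=0.9400 (wall)
  → r_2 = 0.9400
beam 3: φ=180°, α=60°
  d=(0.5000,0.8660)  start (7,1)  tX=0.4000 tY=0.6120  stride 1/|dx|=2.0000 1/|dy|=1.1547
    cross x-line → (8,1), t=0.4000
    cross y-line → (8,2), t=0.6120
    cross y-line → (8,3), t=1.7667
    cross x-line → (9,3), t=2.4000 (wall)
  → r_3 = 2.4000
beam 4: φ=270°, α=150°
  d=(-0.8660,0.5000)  start (7,1)  tX=0.9238 tY=1.0600  stride 1/|dx|=1.1547 1/|dy|=2.0000
    cross x-line → (6,1), t=0.9238
    cross y-line → (6,2), t=1.0600
    cross x-line → (5,2), t=2.0785
    cross y-line → (5,3), t=3.0600
    cross x-line → (4,3), t=3.2332
    cross x-line → (3,3), t=4.3879
    cross y-line → (3,4), t=5.0600
    cross x-line → (2,4), t=5.5426
    cross x-line → (1,4), t=6.6973
    cross y-line → (1,5), t=7.0600
    cross x-line → (0,5), t=7.8520 (wall)
  → r_4 = 7.8520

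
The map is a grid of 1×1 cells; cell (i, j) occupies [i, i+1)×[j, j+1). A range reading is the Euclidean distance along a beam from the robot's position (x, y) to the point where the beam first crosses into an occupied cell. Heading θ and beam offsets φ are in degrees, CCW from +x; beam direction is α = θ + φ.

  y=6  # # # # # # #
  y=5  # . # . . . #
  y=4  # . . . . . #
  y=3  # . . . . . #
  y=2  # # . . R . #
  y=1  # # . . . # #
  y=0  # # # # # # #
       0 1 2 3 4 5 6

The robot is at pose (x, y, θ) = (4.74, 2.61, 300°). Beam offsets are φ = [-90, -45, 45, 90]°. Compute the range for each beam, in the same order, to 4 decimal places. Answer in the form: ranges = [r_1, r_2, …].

beam 1: φ=-90°, α=210°
  d=(-0.8660,-0.5000)  start (4,2)  tX=0.8545 tY=1.2200  stride 1/|dx|=1.1547 1/|dy|=2.0000
    cross x-line → (3,2), t=0.8545
    cross y-line → (3,1), t=1.2200
    cross x-line → (2,1), t=2.0092
    cross x-line → (1,1), t=3.1639 (wall)
  → r_1 = 3.1639
beam 2: φ=-45°, α=255°
  d=(-0.2588,-0.9659)  start (4,2)  tX=2.8591 tY=0.6315  stride 1/|dx|=3.8637 1/|dy|=1.0353
    cross y-line → (4,1), t=0.6315
    cross y-line → (4,0), t=1.6668 (wall)
  → r_2 = 1.6668
beam 3: φ=45°, α=345°
  d=(0.9659,-0.2588)  start (4,2)  tX=0.2692 tY=2.3569  stride 1/|dx|=1.0353 1/|dy|=3.8637
    cross x-line → (5,2), t=0.2692
    cross x-line → (6,2), t=1.3044 (wall)
  → r_3 = 1.3044
beam 4: φ=90°, α=30°
  d=(0.8660,0.5000)  start (4,2)  tX=0.3002 tY=0.7800  stride 1/|dx|=1.1547 1/|dy|=2.0000
    cross x-line → (5,2), t=0.3002
    cross y-line → (5,3), t=0.7800
    cross x-line → (6,3), t=1.4549 (wall)
  → r_4 = 1.4549

ranges = [3.1639, 1.6668, 1.3044, 1.4549]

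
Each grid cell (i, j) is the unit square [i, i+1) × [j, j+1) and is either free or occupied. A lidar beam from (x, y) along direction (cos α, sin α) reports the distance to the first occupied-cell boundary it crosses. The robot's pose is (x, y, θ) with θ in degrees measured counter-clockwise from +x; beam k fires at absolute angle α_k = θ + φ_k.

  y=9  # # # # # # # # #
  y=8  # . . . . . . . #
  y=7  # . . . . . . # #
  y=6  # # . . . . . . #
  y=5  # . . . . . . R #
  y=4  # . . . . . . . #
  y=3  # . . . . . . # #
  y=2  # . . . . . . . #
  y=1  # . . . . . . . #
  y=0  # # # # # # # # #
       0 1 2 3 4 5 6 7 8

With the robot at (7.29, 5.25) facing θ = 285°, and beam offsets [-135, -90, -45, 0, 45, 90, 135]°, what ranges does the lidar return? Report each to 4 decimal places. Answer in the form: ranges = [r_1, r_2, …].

ranges = [7.2631, 6.5119, 4.9075, 1.2941, 0.8198, 0.7350, 1.4200]

beam 1: φ=-135°, α=150°
  dir = (cos 150°, sin 150°) = (-0.8660, 0.5000); from cell (7,5)
  next x-line at t=0.3349, next y-line at t=1.5000; Δt_x=1.1547, Δt_y=2.0000
    x: enter (6,5) at t=0.3349
    x: enter (5,5) at t=1.4896
    y: enter (5,6) at t=1.5000
    x: enter (4,6) at t=2.6443
    y: enter (4,7) at t=3.5000
    x: enter (3,7) at t=3.7990
    x: enter (2,7) at t=4.9537
    y: enter (2,8) at t=5.5000
    x: enter (1,8) at t=6.1084
    x: enter (0,8) at t=7.2631 ← occupied
  → r_1 = 7.2631
beam 2: φ=-90°, α=195°
  dir = (cos 195°, sin 195°) = (-0.9659, -0.2588); from cell (7,5)
  next x-line at t=0.3002, next y-line at t=0.9659; Δt_x=1.0353, Δt_y=3.8637
    x: enter (6,5) at t=0.3002
    y: enter (6,4) at t=0.9659
    x: enter (5,4) at t=1.3355
    x: enter (4,4) at t=2.3708
    x: enter (3,4) at t=3.4061
    x: enter (2,4) at t=4.4413
    y: enter (2,3) at t=4.8296
    x: enter (1,3) at t=5.4766
    x: enter (0,3) at t=6.5119 ← occupied
  → r_2 = 6.5119
beam 3: φ=-45°, α=240°
  dir = (cos 240°, sin 240°) = (-0.5000, -0.8660); from cell (7,5)
  next x-line at t=0.5800, next y-line at t=0.2887; Δt_x=2.0000, Δt_y=1.1547
    y: enter (7,4) at t=0.2887
    x: enter (6,4) at t=0.5800
    y: enter (6,3) at t=1.4434
    x: enter (5,3) at t=2.5800
    y: enter (5,2) at t=2.5981
    y: enter (5,1) at t=3.7528
    x: enter (4,1) at t=4.5800
    y: enter (4,0) at t=4.9075 ← occupied
  → r_3 = 4.9075
beam 4: φ=0°, α=285°
  dir = (cos 285°, sin 285°) = (0.2588, -0.9659); from cell (7,5)
  next x-line at t=2.7432, next y-line at t=0.2588; Δt_x=3.8637, Δt_y=1.0353
    y: enter (7,4) at t=0.2588
    y: enter (7,3) at t=1.2941 ← occupied
  → r_4 = 1.2941
beam 5: φ=45°, α=330°
  dir = (cos 330°, sin 330°) = (0.8660, -0.5000); from cell (7,5)
  next x-line at t=0.8198, next y-line at t=0.5000; Δt_x=1.1547, Δt_y=2.0000
    y: enter (7,4) at t=0.5000
    x: enter (8,4) at t=0.8198 ← occupied
  → r_5 = 0.8198
beam 6: φ=90°, α=15°
  dir = (cos 15°, sin 15°) = (0.9659, 0.2588); from cell (7,5)
  next x-line at t=0.7350, next y-line at t=2.8978; Δt_x=1.0353, Δt_y=3.8637
    x: enter (8,5) at t=0.7350 ← occupied
  → r_6 = 0.7350
beam 7: φ=135°, α=60°
  dir = (cos 60°, sin 60°) = (0.5000, 0.8660); from cell (7,5)
  next x-line at t=1.4200, next y-line at t=0.8660; Δt_x=2.0000, Δt_y=1.1547
    y: enter (7,6) at t=0.8660
    x: enter (8,6) at t=1.4200 ← occupied
  → r_7 = 1.4200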